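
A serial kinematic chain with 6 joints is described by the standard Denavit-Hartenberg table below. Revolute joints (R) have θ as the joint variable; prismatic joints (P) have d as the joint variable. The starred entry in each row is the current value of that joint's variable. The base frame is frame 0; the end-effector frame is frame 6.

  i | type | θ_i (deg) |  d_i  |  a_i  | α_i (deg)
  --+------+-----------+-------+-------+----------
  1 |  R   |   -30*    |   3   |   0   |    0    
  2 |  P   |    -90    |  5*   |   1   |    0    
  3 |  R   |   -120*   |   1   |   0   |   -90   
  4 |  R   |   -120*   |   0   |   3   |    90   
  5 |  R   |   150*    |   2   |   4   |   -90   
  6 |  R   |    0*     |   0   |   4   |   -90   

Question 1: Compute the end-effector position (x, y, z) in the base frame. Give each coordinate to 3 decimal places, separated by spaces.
-4.080 -2.665 4.598

after link 1: o_1 = (0.0000, 0.0000, 3.0000)
after link 2: o_2 = (-0.5000, -0.8660, 8.0000)
after link 3: o_3 = (-0.5000, -0.8660, 9.0000)
after link 4: o_4 = (0.2500, -2.1651, 11.5981)
after link 5: o_5 = (-1.4821, -3.1651, 7.5981)
after link 6: o_6 = (-4.0801, -2.6651, 4.5981)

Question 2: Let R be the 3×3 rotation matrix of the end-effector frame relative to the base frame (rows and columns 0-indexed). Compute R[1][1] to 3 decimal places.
-0.650

End-effector y-axis (col 1 of R) = (-0.6250,-0.6495,0.4330)
R[1][1] = -0.6495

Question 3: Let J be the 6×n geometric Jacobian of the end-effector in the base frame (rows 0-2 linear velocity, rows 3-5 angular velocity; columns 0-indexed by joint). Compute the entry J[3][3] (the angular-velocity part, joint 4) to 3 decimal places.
axis z_3 = (-0.8660,-0.5000,0.0000); lever o_n−o_3 = (-3.5801,-1.7990,-4.4019)
cross product → J_v[:, 3] = (2.2010,-3.8122,-0.2321)
J_ω[:, 3] = z_3
entry J[3][3] = -0.8660

-0.866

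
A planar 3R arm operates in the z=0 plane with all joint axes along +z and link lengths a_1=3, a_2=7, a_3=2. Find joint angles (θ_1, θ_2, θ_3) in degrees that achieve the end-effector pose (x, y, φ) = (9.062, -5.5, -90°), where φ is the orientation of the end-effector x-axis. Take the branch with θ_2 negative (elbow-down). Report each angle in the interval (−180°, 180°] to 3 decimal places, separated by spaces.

wrist centre = target − a_3·(cos φ, sin φ) = (9.0620, -3.5000)
cos θ_2 = (94.3698−3²−7²)/(2·3·7) = 0.8659; θ_2 = -30.0088° (elbow-down)
β = atan2(-3.5000,9.0620) = -21.1180°; ψ = atan2(-3.5009,9.0616) = -21.1238°
θ_1 = β − ψ = 0.0059°
θ_3 = φ − θ_1 − θ_2 = -59.9971° (wrapped to (-180°,180°])

0.006 -30.009 -59.997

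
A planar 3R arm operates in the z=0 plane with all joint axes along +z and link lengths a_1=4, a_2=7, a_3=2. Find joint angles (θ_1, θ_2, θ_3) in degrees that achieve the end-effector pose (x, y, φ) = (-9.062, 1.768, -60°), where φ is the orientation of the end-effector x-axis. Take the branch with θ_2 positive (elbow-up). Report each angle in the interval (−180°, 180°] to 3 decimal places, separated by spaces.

wrist centre = target − a_3·(cos φ, sin φ) = (-10.0620, 3.5001)
cos θ_2 = (113.4942−4²−7²)/(2·4·7) = 0.8660; θ_2 = 30.0066° (elbow-up)
β = atan2(3.5001,-10.0620) = 160.8199°; ψ = atan2(3.5007,10.0618) = 19.1838°
θ_1 = β − ψ = 141.6360°
θ_3 = φ − θ_1 − θ_2 = 128.3574° (wrapped to (-180°,180°])

141.636 30.007 128.357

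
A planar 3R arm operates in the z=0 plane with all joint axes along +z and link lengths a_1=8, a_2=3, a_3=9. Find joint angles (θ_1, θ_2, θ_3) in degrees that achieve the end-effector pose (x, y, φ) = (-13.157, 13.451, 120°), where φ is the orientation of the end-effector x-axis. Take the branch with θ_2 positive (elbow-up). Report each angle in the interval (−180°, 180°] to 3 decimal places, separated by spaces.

135.001 44.997 -59.999

wrist centre = target − a_3·(cos φ, sin φ) = (-8.6570, 5.6568)
cos θ_2 = (106.9427−8²−3²)/(2·8·3) = 0.7071; θ_2 = 44.9973° (elbow-up)
β = atan2(5.6568,-8.6570) = 146.8381°; ψ = atan2(2.1212,10.1214) = 11.8366°
θ_1 = β − ψ = 135.0015°
θ_3 = φ − θ_1 − θ_2 = -59.9988° (wrapped to (-180°,180°])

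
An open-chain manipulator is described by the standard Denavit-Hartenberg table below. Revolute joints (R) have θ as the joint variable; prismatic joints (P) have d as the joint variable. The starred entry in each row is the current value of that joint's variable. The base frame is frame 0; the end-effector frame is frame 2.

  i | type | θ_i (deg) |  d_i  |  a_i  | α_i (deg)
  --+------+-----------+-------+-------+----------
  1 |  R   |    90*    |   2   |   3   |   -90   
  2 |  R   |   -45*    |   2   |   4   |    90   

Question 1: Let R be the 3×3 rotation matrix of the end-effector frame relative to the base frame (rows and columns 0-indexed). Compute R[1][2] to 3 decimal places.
-0.707

End-effector z-axis (col 2 of R) = (-0.0000,-0.7071,0.7071)
R[1][2] = -0.7071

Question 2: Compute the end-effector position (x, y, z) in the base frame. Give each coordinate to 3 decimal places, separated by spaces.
-2.000 5.828 4.828

after link 1: o_1 = (0.0000, 3.0000, 2.0000)
after link 2: o_2 = (-2.0000, 5.8284, 4.8284)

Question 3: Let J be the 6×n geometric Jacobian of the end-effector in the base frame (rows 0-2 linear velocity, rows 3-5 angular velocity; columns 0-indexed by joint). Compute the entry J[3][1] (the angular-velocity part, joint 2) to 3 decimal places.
axis z_1 = (-1.0000,0.0000,0.0000); lever o_n−o_1 = (-2.0000,2.8284,2.8284)
cross product → J_v[:, 1] = (-0.0000,2.8284,-2.8284)
J_ω[:, 1] = z_1
entry J[3][1] = -1.0000

-1.000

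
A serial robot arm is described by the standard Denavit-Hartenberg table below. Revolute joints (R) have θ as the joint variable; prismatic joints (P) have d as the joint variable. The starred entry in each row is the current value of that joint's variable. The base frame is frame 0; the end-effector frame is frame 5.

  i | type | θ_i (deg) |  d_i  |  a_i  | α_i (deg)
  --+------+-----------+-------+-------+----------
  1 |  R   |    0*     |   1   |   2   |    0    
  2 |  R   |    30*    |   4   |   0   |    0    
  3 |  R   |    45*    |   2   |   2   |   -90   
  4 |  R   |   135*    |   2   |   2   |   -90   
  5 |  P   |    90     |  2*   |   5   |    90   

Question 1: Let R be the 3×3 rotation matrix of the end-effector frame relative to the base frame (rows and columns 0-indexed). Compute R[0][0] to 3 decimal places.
End-effector x-axis (col 0 of R) = (0.9659,-0.2588,-0.0000)
R[0][0] = 0.9659

0.966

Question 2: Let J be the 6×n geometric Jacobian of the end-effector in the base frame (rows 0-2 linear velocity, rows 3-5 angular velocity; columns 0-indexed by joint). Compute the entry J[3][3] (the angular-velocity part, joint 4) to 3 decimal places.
-0.966

axis z_3 = (-0.9659,0.2588,0.0000); lever o_n−o_3 = (2.1657,-3.5085,0.0000)
cross product → J_v[:, 3] = (0.0000,0.0000,2.8284)
J_ω[:, 3] = z_3
entry J[3][3] = -0.9659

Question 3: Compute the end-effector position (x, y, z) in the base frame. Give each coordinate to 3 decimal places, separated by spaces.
after link 1: o_1 = (2.0000, 0.0000, 1.0000)
after link 2: o_2 = (2.0000, 0.0000, 5.0000)
after link 3: o_3 = (2.5176, 1.9319, 7.0000)
after link 4: o_4 = (0.2198, 1.0835, 5.5858)
after link 5: o_5 = (4.6834, -1.5767, 7.0000)

4.683 -1.577 7.000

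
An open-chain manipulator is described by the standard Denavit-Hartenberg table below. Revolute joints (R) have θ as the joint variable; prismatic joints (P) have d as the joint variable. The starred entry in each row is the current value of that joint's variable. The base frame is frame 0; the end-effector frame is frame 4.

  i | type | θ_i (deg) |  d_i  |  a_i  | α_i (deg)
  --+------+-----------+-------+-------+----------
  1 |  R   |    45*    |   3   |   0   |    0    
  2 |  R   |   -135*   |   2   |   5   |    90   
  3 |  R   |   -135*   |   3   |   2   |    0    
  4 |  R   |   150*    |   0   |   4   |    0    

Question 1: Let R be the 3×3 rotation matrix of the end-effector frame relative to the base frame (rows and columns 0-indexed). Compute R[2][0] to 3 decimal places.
End-effector x-axis (col 0 of R) = (0.0000,-0.9659,0.2588)
R[2][0] = 0.2588

0.259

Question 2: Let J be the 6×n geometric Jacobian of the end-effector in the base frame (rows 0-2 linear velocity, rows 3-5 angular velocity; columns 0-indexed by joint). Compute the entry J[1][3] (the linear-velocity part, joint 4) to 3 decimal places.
axis z_3 = (-1.0000,0.0000,0.0000); lever o_n−o_3 = (0.0000,-3.8637,1.0353)
cross product → J_v[:, 3] = (0.0000,1.0353,3.8637)
J_ω[:, 3] = z_3
entry J[1][3] = 1.0353

1.035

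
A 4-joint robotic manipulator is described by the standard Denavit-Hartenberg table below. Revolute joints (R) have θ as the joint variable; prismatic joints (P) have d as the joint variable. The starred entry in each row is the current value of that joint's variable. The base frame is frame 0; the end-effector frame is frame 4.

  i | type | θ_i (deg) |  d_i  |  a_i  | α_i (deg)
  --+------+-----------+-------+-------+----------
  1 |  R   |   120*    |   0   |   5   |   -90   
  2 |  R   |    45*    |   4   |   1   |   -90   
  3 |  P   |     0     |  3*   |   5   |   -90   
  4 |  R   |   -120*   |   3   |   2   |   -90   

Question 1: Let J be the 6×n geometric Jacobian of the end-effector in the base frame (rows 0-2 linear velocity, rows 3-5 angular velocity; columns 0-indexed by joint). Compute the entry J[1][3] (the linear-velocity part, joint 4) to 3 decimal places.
0.448

axis z_3 = (0.8660,0.5000,-0.0000); lever o_n−o_3 = (3.5640,-0.1730,-0.5176)
cross product → J_v[:, 3] = (-0.2588,0.4483,-1.9319)
J_ω[:, 3] = z_3
entry J[1][3] = 0.4483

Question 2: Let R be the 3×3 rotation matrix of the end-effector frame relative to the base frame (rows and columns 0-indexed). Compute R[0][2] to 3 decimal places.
End-effector z-axis (col 2 of R) = (-0.1294,0.2241,-0.9659)
R[0][2] = -0.1294

-0.129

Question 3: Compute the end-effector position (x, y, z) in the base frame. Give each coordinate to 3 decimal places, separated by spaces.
-3.461 3.994 -6.882

after link 1: o_1 = (-2.5000, 4.3301, 0.0000)
after link 2: o_2 = (-6.3177, 2.9425, -0.7071)
after link 3: o_3 = (-7.0248, 4.1672, -6.3640)
after link 4: o_4 = (-3.4608, 3.9942, -6.8816)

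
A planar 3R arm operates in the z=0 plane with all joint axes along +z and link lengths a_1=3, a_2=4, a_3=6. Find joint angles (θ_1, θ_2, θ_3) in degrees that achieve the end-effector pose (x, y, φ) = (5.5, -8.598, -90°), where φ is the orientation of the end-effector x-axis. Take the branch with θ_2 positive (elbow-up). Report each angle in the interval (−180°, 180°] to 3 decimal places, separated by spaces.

-60.000 60.001 -90.001

wrist centre = target − a_3·(cos φ, sin φ) = (5.5000, -2.5980)
cos θ_2 = (36.9996−3²−4²)/(2·3·4) = 0.5000; θ_2 = 60.0011° (elbow-up)
β = atan2(-2.5980,5.5000) = -25.2843°; ψ = atan2(3.4641,4.9999) = 34.7157°
θ_1 = β − ψ = -60.0000°
θ_3 = φ − θ_1 − θ_2 = -90.0011° (wrapped to (-180°,180°])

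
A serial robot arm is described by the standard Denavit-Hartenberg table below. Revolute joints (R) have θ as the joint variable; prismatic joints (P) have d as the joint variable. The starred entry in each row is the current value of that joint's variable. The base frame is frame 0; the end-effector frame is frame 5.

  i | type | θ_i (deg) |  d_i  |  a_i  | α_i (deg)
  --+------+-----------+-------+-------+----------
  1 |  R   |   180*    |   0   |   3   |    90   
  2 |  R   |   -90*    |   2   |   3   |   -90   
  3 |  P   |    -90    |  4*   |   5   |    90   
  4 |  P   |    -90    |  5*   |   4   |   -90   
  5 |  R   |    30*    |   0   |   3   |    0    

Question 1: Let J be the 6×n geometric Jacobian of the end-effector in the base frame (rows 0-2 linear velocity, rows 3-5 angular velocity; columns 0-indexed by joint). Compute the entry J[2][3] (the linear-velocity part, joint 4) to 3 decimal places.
1.000

prismatic axis z_3 = (-0.0000,-0.0000,1.0000)
J_v[:, 3] = z_3; J_ω[:, 3] = (0,0,0)
entry J[2][3] = 1.0000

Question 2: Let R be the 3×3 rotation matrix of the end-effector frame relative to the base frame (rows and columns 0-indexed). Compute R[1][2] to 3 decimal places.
End-effector z-axis (col 2 of R) = (0.0000,1.0000,0.0000)
R[1][2] = 1.0000

1.000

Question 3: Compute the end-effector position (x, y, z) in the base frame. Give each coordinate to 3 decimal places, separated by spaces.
after link 1: o_1 = (-3.0000, 0.0000, 0.0000)
after link 2: o_2 = (-3.0000, 2.0000, -3.0000)
after link 3: o_3 = (-7.0000, 7.0000, -3.0000)
after link 4: o_4 = (-3.0000, 7.0000, 2.0000)
after link 5: o_5 = (-0.4019, 7.0000, 0.5000)

-0.402 7.000 0.500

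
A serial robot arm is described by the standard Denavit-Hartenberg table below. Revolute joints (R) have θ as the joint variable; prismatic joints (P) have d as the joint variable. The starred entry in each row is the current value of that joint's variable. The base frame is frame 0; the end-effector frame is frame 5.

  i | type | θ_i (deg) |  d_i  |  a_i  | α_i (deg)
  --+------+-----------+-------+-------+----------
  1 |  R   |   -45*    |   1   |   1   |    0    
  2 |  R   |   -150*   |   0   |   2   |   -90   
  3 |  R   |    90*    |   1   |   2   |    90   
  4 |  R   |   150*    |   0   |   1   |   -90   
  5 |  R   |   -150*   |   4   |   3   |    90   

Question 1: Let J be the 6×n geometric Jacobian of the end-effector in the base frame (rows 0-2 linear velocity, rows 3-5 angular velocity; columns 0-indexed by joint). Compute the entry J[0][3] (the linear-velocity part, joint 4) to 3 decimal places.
0.159

axis z_3 = (-0.9659,0.2588,0.0000); lever o_n−o_3 = (-0.3455,4.5061,0.6160)
cross product → J_v[:, 3] = (0.1594,0.5950,-4.2631)
J_ω[:, 3] = z_3
entry J[0][3] = 0.1594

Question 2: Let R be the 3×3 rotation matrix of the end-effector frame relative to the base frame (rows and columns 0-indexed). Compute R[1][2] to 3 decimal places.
0.017

End-effector z-axis (col 2 of R) = (0.9012,0.0173,-0.4330)
R[1][2] = 0.0173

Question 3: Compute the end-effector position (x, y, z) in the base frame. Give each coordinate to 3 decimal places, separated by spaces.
-1.829 3.351 -0.384

after link 1: o_1 = (0.7071, -0.7071, 1.0000)
after link 2: o_2 = (-1.2247, -0.1895, 1.0000)
after link 3: o_3 = (-1.4836, -1.1554, -1.0000)
after link 4: o_4 = (-1.6130, -1.6384, -0.1340)
after link 5: o_5 = (-1.8291, 3.3507, -0.3840)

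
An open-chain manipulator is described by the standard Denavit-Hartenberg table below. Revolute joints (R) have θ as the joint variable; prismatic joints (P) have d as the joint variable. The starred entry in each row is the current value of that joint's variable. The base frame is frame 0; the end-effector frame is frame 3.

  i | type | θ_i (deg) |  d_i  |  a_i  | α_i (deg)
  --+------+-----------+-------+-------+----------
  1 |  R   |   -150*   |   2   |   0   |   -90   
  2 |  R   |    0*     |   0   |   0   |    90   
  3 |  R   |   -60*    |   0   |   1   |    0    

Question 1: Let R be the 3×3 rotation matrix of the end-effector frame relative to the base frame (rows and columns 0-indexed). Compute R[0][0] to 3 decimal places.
End-effector x-axis (col 0 of R) = (-0.8660,0.5000,0.0000)
R[0][0] = -0.8660

-0.866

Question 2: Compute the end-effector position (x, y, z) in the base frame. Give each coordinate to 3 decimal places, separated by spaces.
after link 1: o_1 = (0.0000, 0.0000, 2.0000)
after link 2: o_2 = (0.0000, 0.0000, 2.0000)
after link 3: o_3 = (-0.8660, 0.5000, 2.0000)

-0.866 0.500 2.000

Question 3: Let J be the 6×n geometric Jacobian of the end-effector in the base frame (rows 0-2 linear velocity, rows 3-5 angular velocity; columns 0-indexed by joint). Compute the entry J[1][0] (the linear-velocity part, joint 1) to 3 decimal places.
axis z_0 = ẑ; lever o_n−o_0 = (-0.8660,0.5000,2.0000)
cross product → J_v[:, 0] = (-0.5000,-0.8660,0.0000)
J_ω[:, 0] = z_0
entry J[1][0] = -0.8660

-0.866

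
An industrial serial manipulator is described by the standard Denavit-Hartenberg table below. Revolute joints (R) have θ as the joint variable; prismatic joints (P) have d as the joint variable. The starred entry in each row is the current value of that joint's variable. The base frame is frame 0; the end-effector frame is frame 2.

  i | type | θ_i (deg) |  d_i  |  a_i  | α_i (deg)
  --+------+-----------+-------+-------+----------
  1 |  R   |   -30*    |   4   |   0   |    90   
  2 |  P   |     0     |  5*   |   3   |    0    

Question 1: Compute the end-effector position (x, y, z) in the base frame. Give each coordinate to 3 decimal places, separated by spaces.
after link 1: o_1 = (0.0000, 0.0000, 4.0000)
after link 2: o_2 = (0.0981, -5.8301, 4.0000)

0.098 -5.830 4.000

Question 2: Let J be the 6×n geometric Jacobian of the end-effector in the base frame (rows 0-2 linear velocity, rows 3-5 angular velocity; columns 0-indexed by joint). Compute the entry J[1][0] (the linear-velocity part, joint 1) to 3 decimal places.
0.098

axis z_0 = ẑ; lever o_n−o_0 = (0.0981,-5.8301,4.0000)
cross product → J_v[:, 0] = (5.8301,0.0981,-0.0000)
J_ω[:, 0] = z_0
entry J[1][0] = 0.0981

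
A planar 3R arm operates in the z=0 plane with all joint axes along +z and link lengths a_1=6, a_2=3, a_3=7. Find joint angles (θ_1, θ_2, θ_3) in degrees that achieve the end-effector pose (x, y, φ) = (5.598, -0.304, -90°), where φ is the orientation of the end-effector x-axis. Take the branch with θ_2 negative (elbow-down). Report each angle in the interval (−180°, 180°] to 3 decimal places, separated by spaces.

wrist centre = target − a_3·(cos φ, sin φ) = (5.5980, 6.6960)
cos θ_2 = (76.1740−6²−3²)/(2·6·3) = 0.8659; θ_2 = -30.0092° (elbow-down)
β = atan2(6.6960,5.5980) = 50.1037°; ψ = atan2(-1.5004,8.5978) = -9.8991°
θ_1 = β − ψ = 60.0027°
θ_3 = φ − θ_1 − θ_2 = -119.9935° (wrapped to (-180°,180°])

60.003 -30.009 -119.994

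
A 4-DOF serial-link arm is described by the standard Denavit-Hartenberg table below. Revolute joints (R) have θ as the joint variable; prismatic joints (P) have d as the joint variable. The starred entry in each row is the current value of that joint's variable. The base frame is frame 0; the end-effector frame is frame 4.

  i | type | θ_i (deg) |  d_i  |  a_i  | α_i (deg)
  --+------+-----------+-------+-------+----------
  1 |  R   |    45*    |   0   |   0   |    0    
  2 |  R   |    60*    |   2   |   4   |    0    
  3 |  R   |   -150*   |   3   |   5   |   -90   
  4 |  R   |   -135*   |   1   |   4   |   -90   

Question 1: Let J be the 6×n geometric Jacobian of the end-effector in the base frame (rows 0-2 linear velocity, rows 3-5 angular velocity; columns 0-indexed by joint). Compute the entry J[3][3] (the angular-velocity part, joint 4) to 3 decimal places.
axis z_3 = (0.7071,0.7071,0.0000); lever o_n−o_3 = (-1.2929,2.7071,2.8284)
cross product → J_v[:, 3] = (2.0000,-2.0000,2.8284)
J_ω[:, 3] = z_3
entry J[3][3] = 0.7071

0.707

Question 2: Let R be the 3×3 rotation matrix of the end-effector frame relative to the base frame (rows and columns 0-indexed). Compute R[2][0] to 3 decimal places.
0.707

End-effector x-axis (col 0 of R) = (-0.5000,0.5000,0.7071)
R[2][0] = 0.7071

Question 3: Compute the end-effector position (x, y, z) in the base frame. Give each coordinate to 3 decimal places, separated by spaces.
1.207 3.035 7.828

after link 1: o_1 = (0.0000, 0.0000, 0.0000)
after link 2: o_2 = (-1.0353, 3.8637, 2.0000)
after link 3: o_3 = (2.5003, 0.3282, 5.0000)
after link 4: o_4 = (1.2074, 3.0353, 7.8284)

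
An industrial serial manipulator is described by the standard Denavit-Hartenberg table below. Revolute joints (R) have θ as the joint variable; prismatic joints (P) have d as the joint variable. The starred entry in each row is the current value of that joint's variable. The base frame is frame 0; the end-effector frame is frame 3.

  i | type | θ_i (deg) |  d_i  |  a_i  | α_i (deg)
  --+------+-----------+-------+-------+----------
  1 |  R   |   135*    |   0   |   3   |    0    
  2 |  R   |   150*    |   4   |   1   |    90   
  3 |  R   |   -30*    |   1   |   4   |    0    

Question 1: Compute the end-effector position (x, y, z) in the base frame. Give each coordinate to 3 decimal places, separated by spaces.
-1.932 -2.449 2.000

after link 1: o_1 = (-2.1213, 2.1213, 0.0000)
after link 2: o_2 = (-1.8625, 1.1554, 4.0000)
after link 3: o_3 = (-1.9319, -2.4495, 2.0000)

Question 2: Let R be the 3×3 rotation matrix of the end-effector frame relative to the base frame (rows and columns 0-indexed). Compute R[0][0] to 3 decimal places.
0.224

End-effector x-axis (col 0 of R) = (0.2241,-0.8365,-0.5000)
R[0][0] = 0.2241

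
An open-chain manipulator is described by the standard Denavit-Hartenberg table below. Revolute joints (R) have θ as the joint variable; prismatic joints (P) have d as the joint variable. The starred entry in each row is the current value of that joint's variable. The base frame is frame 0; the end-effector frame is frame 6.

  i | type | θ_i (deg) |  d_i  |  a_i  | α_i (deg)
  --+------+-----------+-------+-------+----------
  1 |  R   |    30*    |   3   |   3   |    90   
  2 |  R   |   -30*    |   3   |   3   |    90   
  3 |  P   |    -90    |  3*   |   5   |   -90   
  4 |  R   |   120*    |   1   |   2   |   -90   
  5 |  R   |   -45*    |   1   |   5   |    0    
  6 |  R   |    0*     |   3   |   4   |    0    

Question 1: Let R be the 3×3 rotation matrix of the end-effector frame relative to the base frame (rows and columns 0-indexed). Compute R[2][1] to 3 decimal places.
End-effector y-axis (col 1 of R) = (-0.0884,-0.4593,0.8839)
R[2][1] = 0.8839

0.884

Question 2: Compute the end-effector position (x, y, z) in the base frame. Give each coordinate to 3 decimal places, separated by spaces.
14.166 1.659 -0.239

after link 1: o_1 = (2.5981, 1.5000, 3.0000)
after link 2: o_2 = (6.3481, 0.2010, 1.5000)
after link 3: o_3 = (2.5490, 3.7811, -1.0981)
after link 4: o_4 = (4.5490, 3.7811, -0.0981)
after link 5: o_5 = (9.6269, 3.6716, 0.3528)
after link 6: o_6 = (14.1655, 1.6589, -0.2391)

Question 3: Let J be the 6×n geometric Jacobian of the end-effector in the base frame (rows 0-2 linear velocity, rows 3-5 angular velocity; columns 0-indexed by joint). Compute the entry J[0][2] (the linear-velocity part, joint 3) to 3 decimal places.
prismatic axis z_2 = (-0.4330,-0.2500,-0.8660)
J_v[:, 2] = z_2; J_ω[:, 2] = (0,0,0)
entry J[0][2] = -0.4330

-0.433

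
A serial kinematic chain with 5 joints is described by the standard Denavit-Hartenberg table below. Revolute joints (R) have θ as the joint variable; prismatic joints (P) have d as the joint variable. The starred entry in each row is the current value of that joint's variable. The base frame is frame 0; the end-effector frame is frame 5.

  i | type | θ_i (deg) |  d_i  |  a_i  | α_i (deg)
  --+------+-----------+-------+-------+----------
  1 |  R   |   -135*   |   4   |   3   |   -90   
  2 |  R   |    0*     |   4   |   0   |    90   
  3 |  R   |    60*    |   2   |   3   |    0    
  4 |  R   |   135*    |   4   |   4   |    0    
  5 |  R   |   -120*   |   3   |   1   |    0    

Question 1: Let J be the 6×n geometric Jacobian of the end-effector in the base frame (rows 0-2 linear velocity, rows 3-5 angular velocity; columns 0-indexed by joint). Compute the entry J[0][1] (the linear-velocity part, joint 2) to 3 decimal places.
axis z_1 = (0.7071,-0.7071,0.0000); lever o_n−o_1 = (6.1049,-3.1281,9.0000)
cross product → J_v[:, 1] = (-6.3640,-6.3640,2.1049)
J_ω[:, 1] = z_1
entry J[0][1] = -6.3640

-6.364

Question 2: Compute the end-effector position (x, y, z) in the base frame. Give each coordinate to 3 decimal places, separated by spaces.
after link 1: o_1 = (-2.1213, -2.1213, 4.0000)
after link 2: o_2 = (0.7071, -4.9497, 4.0000)
after link 3: o_3 = (1.4836, -7.8475, 6.0000)
after link 4: o_4 = (3.4836, -4.3834, 10.0000)
after link 5: o_5 = (3.9836, -5.2494, 13.0000)

3.984 -5.249 13.000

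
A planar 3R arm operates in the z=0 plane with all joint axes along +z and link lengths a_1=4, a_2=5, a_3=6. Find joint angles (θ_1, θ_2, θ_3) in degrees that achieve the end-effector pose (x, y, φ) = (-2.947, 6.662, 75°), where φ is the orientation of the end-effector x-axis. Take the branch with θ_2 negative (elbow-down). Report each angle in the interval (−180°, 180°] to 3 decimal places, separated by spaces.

-120.005 -120.000 -44.995

wrist centre = target − a_3·(cos φ, sin φ) = (-4.4999, 0.8664)
cos θ_2 = (21.0000−4²−5²)/(2·4·5) = -0.5000; θ_2 = -120.0001° (elbow-down)
β = atan2(0.8664,-4.4999) = 169.1013°; ψ = atan2(-4.3301,1.5000) = -70.8934°
θ_1 = β − ψ = 239.9947°
θ_3 = φ − θ_1 − θ_2 = -44.9946° (wrapped to (-180°,180°])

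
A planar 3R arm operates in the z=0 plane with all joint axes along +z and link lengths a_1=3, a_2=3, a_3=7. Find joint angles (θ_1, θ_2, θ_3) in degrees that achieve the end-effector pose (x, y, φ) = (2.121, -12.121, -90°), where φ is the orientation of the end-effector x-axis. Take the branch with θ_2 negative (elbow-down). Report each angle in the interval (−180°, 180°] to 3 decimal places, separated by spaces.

-44.991 -45.021 0.012

wrist centre = target − a_3·(cos φ, sin φ) = (2.1210, -5.1210)
cos θ_2 = (30.7233−3²−3²)/(2·3·3) = 0.7068; θ_2 = -45.0209° (elbow-down)
β = atan2(-5.1210,2.1210) = -67.5018°; ψ = atan2(-2.1221,5.1205) = -22.5104°
θ_1 = β − ψ = -44.9914°
θ_3 = φ − θ_1 − θ_2 = 0.0122° (wrapped to (-180°,180°])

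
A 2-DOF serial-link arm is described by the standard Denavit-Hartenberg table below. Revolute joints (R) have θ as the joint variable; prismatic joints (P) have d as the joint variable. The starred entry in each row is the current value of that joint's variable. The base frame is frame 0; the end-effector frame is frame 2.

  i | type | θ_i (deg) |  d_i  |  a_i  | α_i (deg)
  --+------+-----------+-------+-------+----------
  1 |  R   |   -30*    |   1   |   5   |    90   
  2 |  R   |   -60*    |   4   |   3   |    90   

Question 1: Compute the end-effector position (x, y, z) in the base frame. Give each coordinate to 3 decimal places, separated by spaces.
3.629 -6.714 -1.598

after link 1: o_1 = (4.3301, -2.5000, 1.0000)
after link 2: o_2 = (3.6292, -6.7141, -1.5981)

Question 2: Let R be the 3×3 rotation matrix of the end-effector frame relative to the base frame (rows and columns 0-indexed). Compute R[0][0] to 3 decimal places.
0.433

End-effector x-axis (col 0 of R) = (0.4330,-0.2500,-0.8660)
R[0][0] = 0.4330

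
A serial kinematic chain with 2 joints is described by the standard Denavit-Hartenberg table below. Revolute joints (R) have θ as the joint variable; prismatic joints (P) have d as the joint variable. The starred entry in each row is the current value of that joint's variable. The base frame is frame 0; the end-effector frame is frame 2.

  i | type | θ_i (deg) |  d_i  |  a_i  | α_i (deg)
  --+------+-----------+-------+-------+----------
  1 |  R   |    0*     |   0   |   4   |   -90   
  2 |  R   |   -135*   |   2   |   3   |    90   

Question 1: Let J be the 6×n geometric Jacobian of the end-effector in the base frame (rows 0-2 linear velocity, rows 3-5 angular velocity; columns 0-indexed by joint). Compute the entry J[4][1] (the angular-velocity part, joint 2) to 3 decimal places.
axis z_1 = (0.0000,1.0000,0.0000); lever o_n−o_1 = (-2.1213,2.0000,2.1213)
cross product → J_v[:, 1] = (2.1213,-0.0000,2.1213)
J_ω[:, 1] = z_1
entry J[4][1] = 1.0000

1.000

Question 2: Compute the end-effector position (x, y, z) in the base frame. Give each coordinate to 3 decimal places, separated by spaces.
after link 1: o_1 = (4.0000, 0.0000, 0.0000)
after link 2: o_2 = (1.8787, 2.0000, 2.1213)

1.879 2.000 2.121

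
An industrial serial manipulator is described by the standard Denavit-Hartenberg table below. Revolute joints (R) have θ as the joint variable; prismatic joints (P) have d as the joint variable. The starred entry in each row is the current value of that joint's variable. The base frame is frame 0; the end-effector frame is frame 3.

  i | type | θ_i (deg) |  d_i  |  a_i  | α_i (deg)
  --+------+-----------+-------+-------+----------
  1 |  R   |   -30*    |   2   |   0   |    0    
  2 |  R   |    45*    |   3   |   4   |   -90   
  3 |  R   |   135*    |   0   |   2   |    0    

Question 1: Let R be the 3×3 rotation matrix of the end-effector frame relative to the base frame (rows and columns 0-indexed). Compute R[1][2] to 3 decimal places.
End-effector z-axis (col 2 of R) = (-0.2588,0.9659,0.0000)
R[1][2] = 0.9659

0.966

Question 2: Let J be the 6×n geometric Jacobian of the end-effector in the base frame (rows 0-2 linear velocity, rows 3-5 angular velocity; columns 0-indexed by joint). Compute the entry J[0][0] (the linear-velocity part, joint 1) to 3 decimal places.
-0.669

axis z_0 = ẑ; lever o_n−o_0 = (2.4977,0.6693,3.5858)
cross product → J_v[:, 0] = (-0.6693,2.4977,0.0000)
J_ω[:, 0] = z_0
entry J[0][0] = -0.6693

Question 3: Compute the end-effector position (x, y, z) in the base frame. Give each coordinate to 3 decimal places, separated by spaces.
2.498 0.669 3.586

after link 1: o_1 = (0.0000, 0.0000, 2.0000)
after link 2: o_2 = (3.8637, 1.0353, 5.0000)
after link 3: o_3 = (2.4977, 0.6693, 3.5858)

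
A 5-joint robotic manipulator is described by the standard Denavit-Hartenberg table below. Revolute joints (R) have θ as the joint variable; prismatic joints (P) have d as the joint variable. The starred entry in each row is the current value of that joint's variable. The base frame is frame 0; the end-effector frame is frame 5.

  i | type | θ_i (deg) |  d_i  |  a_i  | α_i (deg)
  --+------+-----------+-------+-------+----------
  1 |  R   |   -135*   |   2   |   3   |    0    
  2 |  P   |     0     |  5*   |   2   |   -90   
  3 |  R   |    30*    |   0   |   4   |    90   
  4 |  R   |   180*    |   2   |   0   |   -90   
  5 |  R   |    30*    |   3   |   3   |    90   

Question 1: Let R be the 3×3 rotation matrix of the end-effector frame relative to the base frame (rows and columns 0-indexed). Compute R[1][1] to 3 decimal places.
End-effector y-axis (col 1 of R) = (-0.7071,0.7071,0.0000)
R[1][1] = 0.7071

0.707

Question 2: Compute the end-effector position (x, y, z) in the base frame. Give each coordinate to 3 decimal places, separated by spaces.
after link 1: o_1 = (-2.1213, -2.1213, 2.0000)
after link 2: o_2 = (-3.5355, -3.5355, 7.0000)
after link 3: o_3 = (-5.9850, -5.9850, 5.0000)
after link 4: o_4 = (-6.6921, -6.6921, 6.7321)
after link 5: o_5 = (-6.6921, -2.4495, 6.7321)

-6.692 -2.449 6.732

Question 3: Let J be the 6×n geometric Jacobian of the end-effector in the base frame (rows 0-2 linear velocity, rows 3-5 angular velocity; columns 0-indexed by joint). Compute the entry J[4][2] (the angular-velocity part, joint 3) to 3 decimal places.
-0.707

axis z_2 = (0.7071,-0.7071,0.0000); lever o_n−o_2 = (-3.1566,1.0860,-0.2679)
cross product → J_v[:, 2] = (0.1895,0.1895,-1.4641)
J_ω[:, 2] = z_2
entry J[4][2] = -0.7071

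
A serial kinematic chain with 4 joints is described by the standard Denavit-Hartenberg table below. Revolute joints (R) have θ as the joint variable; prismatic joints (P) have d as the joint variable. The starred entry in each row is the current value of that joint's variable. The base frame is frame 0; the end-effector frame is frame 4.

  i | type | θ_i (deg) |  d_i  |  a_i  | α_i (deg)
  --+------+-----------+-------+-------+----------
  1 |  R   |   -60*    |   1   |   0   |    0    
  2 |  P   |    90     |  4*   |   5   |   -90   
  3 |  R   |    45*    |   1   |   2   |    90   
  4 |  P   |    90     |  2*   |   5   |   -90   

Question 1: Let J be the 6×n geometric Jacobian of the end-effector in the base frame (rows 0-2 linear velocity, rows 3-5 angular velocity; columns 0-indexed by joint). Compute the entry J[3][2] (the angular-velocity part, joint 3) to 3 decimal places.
-0.500

axis z_2 = (-0.5000,0.8660,0.0000); lever o_n−o_2 = (-0.5505,6.6104,0.0000)
cross product → J_v[:, 2] = (-0.0000,-0.0000,-2.8284)
J_ω[:, 2] = z_2
entry J[3][2] = -0.5000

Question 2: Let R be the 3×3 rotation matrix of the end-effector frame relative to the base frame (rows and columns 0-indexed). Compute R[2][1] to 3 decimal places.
-0.707

End-effector y-axis (col 1 of R) = (-0.6124,-0.3536,-0.7071)
R[2][1] = -0.7071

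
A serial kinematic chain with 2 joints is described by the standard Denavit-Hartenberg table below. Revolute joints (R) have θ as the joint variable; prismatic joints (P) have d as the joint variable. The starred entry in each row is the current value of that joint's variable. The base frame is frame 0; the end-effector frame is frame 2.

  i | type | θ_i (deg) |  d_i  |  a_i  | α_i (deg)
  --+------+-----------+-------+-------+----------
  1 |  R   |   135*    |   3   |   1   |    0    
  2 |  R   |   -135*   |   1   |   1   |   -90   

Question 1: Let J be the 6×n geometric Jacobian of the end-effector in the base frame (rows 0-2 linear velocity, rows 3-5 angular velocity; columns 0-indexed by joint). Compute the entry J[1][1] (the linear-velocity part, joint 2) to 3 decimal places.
axis z_1 = (0.0000,0.0000,1.0000); lever o_n−o_1 = (1.0000,0.0000,1.0000)
cross product → J_v[:, 1] = (0.0000,1.0000,0.0000)
J_ω[:, 1] = z_1
entry J[1][1] = 1.0000

1.000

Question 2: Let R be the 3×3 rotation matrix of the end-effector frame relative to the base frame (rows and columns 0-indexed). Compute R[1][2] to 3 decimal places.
End-effector z-axis (col 2 of R) = (0.0000,1.0000,0.0000)
R[1][2] = 1.0000

1.000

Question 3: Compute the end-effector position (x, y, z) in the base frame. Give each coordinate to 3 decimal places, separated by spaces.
after link 1: o_1 = (-0.7071, 0.7071, 3.0000)
after link 2: o_2 = (0.2929, 0.7071, 4.0000)

0.293 0.707 4.000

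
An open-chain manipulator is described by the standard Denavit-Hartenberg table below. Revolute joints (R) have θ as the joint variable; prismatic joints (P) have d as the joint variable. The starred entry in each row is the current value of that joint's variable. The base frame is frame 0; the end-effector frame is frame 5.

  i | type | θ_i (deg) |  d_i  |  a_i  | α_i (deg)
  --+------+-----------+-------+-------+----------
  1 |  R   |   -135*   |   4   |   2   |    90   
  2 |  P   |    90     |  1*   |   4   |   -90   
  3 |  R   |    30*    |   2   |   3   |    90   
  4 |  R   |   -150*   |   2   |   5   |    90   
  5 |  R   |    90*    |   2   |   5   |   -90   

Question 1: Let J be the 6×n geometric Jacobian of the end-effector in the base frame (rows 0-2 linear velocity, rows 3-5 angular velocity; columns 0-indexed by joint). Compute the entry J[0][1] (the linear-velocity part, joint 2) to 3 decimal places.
-0.707

prismatic axis z_1 = (-0.7071,0.7071,0.0000)
J_v[:, 1] = z_1; J_ω[:, 1] = (0,0,0)
entry J[0][1] = -0.7071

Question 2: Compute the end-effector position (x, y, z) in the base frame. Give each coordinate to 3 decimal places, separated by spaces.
-6.361 5.275 9.482

after link 1: o_1 = (-1.4142, -1.4142, 4.0000)
after link 2: o_2 = (-2.1213, -0.7071, 8.0000)
after link 3: o_3 = (0.3536, -0.3536, 10.5981)
after link 4: o_4 = (-4.1699, 0.6344, 7.8481)
after link 5: o_5 = (-6.3606, 5.2745, 9.4821)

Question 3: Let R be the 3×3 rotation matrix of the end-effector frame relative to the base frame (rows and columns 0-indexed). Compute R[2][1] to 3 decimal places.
0.433

End-effector y-axis (col 1 of R) = (-0.4356,-0.7891,0.4330)
R[2][1] = 0.4330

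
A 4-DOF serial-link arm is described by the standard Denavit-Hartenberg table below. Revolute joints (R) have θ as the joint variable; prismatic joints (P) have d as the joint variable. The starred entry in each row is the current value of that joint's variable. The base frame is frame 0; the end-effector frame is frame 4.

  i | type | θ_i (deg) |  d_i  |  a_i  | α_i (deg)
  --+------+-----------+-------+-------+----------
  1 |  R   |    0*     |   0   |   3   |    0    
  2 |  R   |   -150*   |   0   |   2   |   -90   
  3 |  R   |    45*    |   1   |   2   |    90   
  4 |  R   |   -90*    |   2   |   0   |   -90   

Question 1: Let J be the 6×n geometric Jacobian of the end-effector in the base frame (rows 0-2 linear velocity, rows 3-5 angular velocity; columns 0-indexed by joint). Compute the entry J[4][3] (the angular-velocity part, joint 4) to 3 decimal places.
axis z_3 = (-0.6124,-0.3536,0.7071); lever o_n−o_3 = (-1.2247,-0.7071,1.4142)
cross product → J_v[:, 3] = (0.0000,0.0000,0.0000)
J_ω[:, 3] = z_3
entry J[4][3] = -0.3536

-0.354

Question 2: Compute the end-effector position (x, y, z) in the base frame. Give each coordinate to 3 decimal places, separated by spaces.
-0.682 -3.280 0.000

after link 1: o_1 = (3.0000, 0.0000, 0.0000)
after link 2: o_2 = (1.2679, -1.0000, 0.0000)
after link 3: o_3 = (0.5432, -2.5731, -1.4142)
after link 4: o_4 = (-0.6815, -3.2802, 0.0000)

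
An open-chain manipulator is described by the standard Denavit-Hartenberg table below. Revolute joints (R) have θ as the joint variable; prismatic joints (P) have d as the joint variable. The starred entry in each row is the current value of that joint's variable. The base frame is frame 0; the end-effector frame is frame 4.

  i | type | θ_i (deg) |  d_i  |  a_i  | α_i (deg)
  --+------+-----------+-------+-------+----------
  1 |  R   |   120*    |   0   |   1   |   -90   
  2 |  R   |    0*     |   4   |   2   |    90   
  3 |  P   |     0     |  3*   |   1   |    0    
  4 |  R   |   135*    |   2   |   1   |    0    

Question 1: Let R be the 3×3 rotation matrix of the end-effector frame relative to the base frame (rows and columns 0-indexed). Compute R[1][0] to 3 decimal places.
End-effector x-axis (col 0 of R) = (-0.2588,-0.9659,0.0000)
R[1][0] = -0.9659

-0.966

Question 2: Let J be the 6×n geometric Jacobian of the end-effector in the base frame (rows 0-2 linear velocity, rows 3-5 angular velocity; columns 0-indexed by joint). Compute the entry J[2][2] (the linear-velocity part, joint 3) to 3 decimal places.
1.000

prismatic axis z_2 = (0.0000,0.0000,1.0000)
J_v[:, 2] = z_2; J_ω[:, 2] = (0,0,0)
entry J[2][2] = 1.0000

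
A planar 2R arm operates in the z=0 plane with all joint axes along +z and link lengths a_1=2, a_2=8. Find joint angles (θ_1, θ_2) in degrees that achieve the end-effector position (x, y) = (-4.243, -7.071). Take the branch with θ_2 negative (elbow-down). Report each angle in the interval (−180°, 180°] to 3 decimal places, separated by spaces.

-45.006 -89.996

cos θ_2 = (68.0021−2²−8²)/(2·2·8) = 0.0001; θ_2 = -89.9963° (elbow-down)
β = atan2(-7.0710,-4.2430) = -120.9661°; ψ = atan2(-8.0000,2.0005) = -75.9602°
θ_1 = β − ψ = -45.0059°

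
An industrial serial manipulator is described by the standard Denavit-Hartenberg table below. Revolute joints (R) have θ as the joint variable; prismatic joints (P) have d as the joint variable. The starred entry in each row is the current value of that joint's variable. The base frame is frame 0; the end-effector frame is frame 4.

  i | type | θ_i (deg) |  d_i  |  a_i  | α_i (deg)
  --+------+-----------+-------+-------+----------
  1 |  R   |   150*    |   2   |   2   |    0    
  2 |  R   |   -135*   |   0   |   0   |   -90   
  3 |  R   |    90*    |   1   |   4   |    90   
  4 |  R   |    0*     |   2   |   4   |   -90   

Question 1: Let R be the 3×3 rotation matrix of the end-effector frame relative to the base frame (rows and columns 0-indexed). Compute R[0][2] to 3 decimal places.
-0.259

End-effector z-axis (col 2 of R) = (-0.2588,0.9659,0.0000)
R[0][2] = -0.2588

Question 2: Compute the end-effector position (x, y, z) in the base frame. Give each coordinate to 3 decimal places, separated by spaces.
after link 1: o_1 = (-1.7321, 1.0000, 2.0000)
after link 2: o_2 = (-1.7321, 1.0000, 2.0000)
after link 3: o_3 = (-1.9909, 1.9659, -2.0000)
after link 4: o_4 = (-0.0590, 2.4836, -6.0000)

-0.059 2.484 -6.000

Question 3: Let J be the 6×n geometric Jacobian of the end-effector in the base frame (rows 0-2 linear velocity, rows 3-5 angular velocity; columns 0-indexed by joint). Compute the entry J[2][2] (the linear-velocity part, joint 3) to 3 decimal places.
axis z_2 = (-0.2588,0.9659,0.0000); lever o_n−o_2 = (1.6730,1.4836,-8.0000)
cross product → J_v[:, 2] = (-7.7274,-2.0706,-2.0000)
J_ω[:, 2] = z_2
entry J[2][2] = -2.0000

-2.000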